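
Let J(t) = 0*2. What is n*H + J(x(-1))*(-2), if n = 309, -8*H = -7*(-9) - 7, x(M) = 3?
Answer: -2163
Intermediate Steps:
J(t) = 0
H = -7 (H = -(-7*(-9) - 7)/8 = -(63 - 7)/8 = -⅛*56 = -7)
n*H + J(x(-1))*(-2) = 309*(-7) + 0*(-2) = -2163 + 0 = -2163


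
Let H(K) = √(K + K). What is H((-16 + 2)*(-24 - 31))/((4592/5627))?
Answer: 5627*√385/2296 ≈ 48.088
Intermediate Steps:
H(K) = √2*√K (H(K) = √(2*K) = √2*√K)
H((-16 + 2)*(-24 - 31))/((4592/5627)) = (√2*√((-16 + 2)*(-24 - 31)))/((4592/5627)) = (√2*√(-14*(-55)))/((4592*(1/5627))) = (√2*√770)/(4592/5627) = (2*√385)*(5627/4592) = 5627*√385/2296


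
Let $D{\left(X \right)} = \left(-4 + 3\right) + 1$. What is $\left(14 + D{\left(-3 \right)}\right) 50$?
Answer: $700$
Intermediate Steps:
$D{\left(X \right)} = 0$ ($D{\left(X \right)} = -1 + 1 = 0$)
$\left(14 + D{\left(-3 \right)}\right) 50 = \left(14 + 0\right) 50 = 14 \cdot 50 = 700$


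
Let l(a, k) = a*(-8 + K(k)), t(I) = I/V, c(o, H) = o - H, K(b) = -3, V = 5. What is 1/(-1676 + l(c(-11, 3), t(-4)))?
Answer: -1/1522 ≈ -0.00065703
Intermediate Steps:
t(I) = I/5
l(a, k) = -11*a (l(a, k) = a*(-8 - 3) = a*(-11) = -11*a)
1/(-1676 + l(c(-11, 3), t(-4))) = 1/(-1676 - 11*(-11 - 1*3)) = 1/(-1676 - 11*(-11 - 3)) = 1/(-1676 - 11*(-14)) = 1/(-1676 + 154) = 1/(-1522) = -1/1522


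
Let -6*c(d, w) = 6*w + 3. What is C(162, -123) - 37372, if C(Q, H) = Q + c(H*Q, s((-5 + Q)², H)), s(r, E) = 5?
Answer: -74431/2 ≈ -37216.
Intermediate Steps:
c(d, w) = -½ - w (c(d, w) = -(6*w + 3)/6 = -(3 + 6*w)/6 = -½ - w)
C(Q, H) = -11/2 + Q (C(Q, H) = Q + (-½ - 1*5) = Q + (-½ - 5) = Q - 11/2 = -11/2 + Q)
C(162, -123) - 37372 = (-11/2 + 162) - 37372 = 313/2 - 37372 = -74431/2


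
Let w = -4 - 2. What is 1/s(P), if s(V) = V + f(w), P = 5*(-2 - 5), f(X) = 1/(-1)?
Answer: -1/36 ≈ -0.027778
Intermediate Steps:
w = -6
f(X) = -1
P = -35 (P = 5*(-7) = -35)
s(V) = -1 + V (s(V) = V - 1 = -1 + V)
1/s(P) = 1/(-1 - 35) = 1/(-36) = -1/36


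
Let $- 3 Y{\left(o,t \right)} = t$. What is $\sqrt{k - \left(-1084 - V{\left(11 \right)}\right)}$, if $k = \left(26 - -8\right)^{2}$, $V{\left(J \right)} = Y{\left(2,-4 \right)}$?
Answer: $\frac{82 \sqrt{3}}{3} \approx 47.343$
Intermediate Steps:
$Y{\left(o,t \right)} = - \frac{t}{3}$
$V{\left(J \right)} = \frac{4}{3}$ ($V{\left(J \right)} = \left(- \frac{1}{3}\right) \left(-4\right) = \frac{4}{3}$)
$k = 1156$ ($k = \left(26 + \left(-1 + 9\right)\right)^{2} = \left(26 + 8\right)^{2} = 34^{2} = 1156$)
$\sqrt{k - \left(-1084 - V{\left(11 \right)}\right)} = \sqrt{1156 + \left(\left(\left(155 + \frac{4}{3}\right) + 310\right) - -619\right)} = \sqrt{1156 + \left(\left(\frac{469}{3} + 310\right) + 619\right)} = \sqrt{1156 + \left(\frac{1399}{3} + 619\right)} = \sqrt{1156 + \frac{3256}{3}} = \sqrt{\frac{6724}{3}} = \frac{82 \sqrt{3}}{3}$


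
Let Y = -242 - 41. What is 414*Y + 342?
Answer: -116820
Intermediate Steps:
Y = -283
414*Y + 342 = 414*(-283) + 342 = -117162 + 342 = -116820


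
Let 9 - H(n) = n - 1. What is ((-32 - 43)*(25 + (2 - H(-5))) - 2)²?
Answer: 813604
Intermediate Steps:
H(n) = 10 - n (H(n) = 9 - (n - 1) = 9 - (-1 + n) = 9 + (1 - n) = 10 - n)
((-32 - 43)*(25 + (2 - H(-5))) - 2)² = ((-32 - 43)*(25 + (2 - (10 - 1*(-5)))) - 2)² = (-75*(25 + (2 - (10 + 5))) - 2)² = (-75*(25 + (2 - 1*15)) - 2)² = (-75*(25 + (2 - 15)) - 2)² = (-75*(25 - 13) - 2)² = (-75*12 - 2)² = (-900 - 2)² = (-902)² = 813604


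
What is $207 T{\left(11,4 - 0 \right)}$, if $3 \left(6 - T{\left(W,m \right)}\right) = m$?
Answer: $966$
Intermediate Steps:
$T{\left(W,m \right)} = 6 - \frac{m}{3}$
$207 T{\left(11,4 - 0 \right)} = 207 \left(6 - \frac{4 - 0}{3}\right) = 207 \left(6 - \frac{4 + 0}{3}\right) = 207 \left(6 - \frac{4}{3}\right) = 207 \cdot \frac{14}{3} = 966$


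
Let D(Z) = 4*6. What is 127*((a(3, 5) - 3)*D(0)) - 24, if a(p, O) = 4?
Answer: 3024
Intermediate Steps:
D(Z) = 24
127*((a(3, 5) - 3)*D(0)) - 24 = 127*((4 - 3)*24) - 24 = 127*(1*24) - 24 = 127*24 - 24 = 3048 - 24 = 3024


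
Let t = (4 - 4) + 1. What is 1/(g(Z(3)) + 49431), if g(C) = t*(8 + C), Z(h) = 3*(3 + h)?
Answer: 1/49457 ≈ 2.0220e-5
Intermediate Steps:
Z(h) = 9 + 3*h
t = 1 (t = 0 + 1 = 1)
g(C) = 8 + C (g(C) = 1*(8 + C) = 8 + C)
1/(g(Z(3)) + 49431) = 1/((8 + (9 + 3*3)) + 49431) = 1/((8 + (9 + 9)) + 49431) = 1/((8 + 18) + 49431) = 1/(26 + 49431) = 1/49457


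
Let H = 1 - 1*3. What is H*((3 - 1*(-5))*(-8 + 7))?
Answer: 16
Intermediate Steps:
H = -2 (H = 1 - 3 = -2)
H*((3 - 1*(-5))*(-8 + 7)) = -2*(3 - 1*(-5))*(-8 + 7) = -2*(3 + 5)*(-1) = -16*(-1) = -2*(-8) = 16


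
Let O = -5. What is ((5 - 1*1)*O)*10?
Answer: -200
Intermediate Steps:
((5 - 1*1)*O)*10 = ((5 - 1*1)*(-5))*10 = ((5 - 1)*(-5))*10 = (4*(-5))*10 = -20*10 = -200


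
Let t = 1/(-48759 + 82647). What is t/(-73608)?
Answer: -1/2494427904 ≈ -4.0089e-10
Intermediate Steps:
t = 1/33888 ≈ 2.9509e-5
t/(-73608) = (1/33888)/(-73608) = (1/33888)*(-1/73608) = -1/2494427904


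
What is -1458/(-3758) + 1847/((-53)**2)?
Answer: 5518274/5278111 ≈ 1.0455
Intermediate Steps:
-1458/(-3758) + 1847/((-53)**2) = -1458*(-1/3758) + 1847/2809 = 729/1879 + 1847*(1/2809) = 729/1879 + 1847/2809 = 5518274/5278111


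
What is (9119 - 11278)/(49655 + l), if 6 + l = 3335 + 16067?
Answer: -2159/69051 ≈ -0.031267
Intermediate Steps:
l = 19396 (l = -6 + (3335 + 16067) = -6 + 19402 = 19396)
(9119 - 11278)/(49655 + l) = (9119 - 11278)/(49655 + 19396) = -2159/69051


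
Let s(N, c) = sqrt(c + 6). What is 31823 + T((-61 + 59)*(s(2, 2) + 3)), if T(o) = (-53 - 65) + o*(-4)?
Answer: 31729 + 16*sqrt(2) ≈ 31752.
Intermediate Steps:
s(N, c) = sqrt(6 + c)
T(o) = -118 - 4*o
31823 + T((-61 + 59)*(s(2, 2) + 3)) = 31823 + (-118 - 4*(-61 + 59)*(sqrt(6 + 2) + 3)) = 31823 + (-118 - (-8)*(sqrt(8) + 3)) = 31823 + (-118 - (-8)*(2*sqrt(2) + 3)) = 31823 + (-118 - (-8)*(3 + 2*sqrt(2))) = 31823 + (-118 - 4*(-6 - 4*sqrt(2))) = 31823 + (-118 + (24 + 16*sqrt(2))) = 31823 + (-94 + 16*sqrt(2)) = 31729 + 16*sqrt(2)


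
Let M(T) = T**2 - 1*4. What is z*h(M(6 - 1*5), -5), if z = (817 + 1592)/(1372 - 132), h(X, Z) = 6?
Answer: 7227/620 ≈ 11.656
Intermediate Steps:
M(T) = -4 + T**2 (M(T) = T**2 - 4 = -4 + T**2)
z = 2409/1240 ≈ 1.9427
z*h(M(6 - 1*5), -5) = (2409/1240)*6 = 7227/620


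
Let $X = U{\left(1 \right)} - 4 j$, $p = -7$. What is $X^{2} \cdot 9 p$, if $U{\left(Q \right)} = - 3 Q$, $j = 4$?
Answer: $-22743$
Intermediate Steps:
$X = -19$ ($X = \left(-3\right) 1 - 16 = -3 - 16 = -19$)
$X^{2} \cdot 9 p = \left(-19\right)^{2} \cdot 9 \left(-7\right) = 361 \cdot 9 \left(-7\right) = 3249 \left(-7\right) = -22743$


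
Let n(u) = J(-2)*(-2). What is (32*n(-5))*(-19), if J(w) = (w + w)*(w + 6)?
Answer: -19456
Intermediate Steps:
J(w) = 2*w*(6 + w) (J(w) = (2*w)*(6 + w) = 2*w*(6 + w))
n(u) = 32 (n(u) = (2*(-2)*(6 - 2))*(-2) = (2*(-2)*4)*(-2) = -16*(-2) = 32)
(32*n(-5))*(-19) = (32*32)*(-19) = 1024*(-19) = -19456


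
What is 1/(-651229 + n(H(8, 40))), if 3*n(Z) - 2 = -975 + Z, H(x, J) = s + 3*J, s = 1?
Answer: -1/651513 ≈ -1.5349e-6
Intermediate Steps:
H(x, J) = 1 + 3*J
n(Z) = -973/3 + Z/3 (n(Z) = ⅔ + (-975 + Z)/3 = ⅔ + (-325 + Z/3) = -973/3 + Z/3)
1/(-651229 + n(H(8, 40))) = 1/(-651229 + (-973/3 + (1 + 3*40)/3)) = 1/(-651229 + (-973/3 + (1 + 120)/3)) = 1/(-651229 + (-973/3 + (⅓)*121)) = 1/(-651229 + (-973/3 + 121/3)) = 1/(-651229 - 284) = 1/(-651513) = -1/651513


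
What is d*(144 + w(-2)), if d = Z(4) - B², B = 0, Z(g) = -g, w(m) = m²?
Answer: -592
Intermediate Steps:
d = -4 (d = -1*4 - 1*0² = -4 - 1*0 = -4 + 0 = -4)
d*(144 + w(-2)) = -4*(144 + (-2)²) = -4*(144 + 4) = -4*148 = -592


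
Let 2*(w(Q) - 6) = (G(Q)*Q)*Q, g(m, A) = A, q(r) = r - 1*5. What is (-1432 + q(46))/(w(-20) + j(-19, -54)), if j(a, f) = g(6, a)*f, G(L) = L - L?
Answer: -1391/1032 ≈ -1.3479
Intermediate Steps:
q(r) = -5 + r (q(r) = r - 5 = -5 + r)
G(L) = 0
j(a, f) = a*f
w(Q) = 6 (w(Q) = 6 + ((0*Q)*Q)/2 = 6 + (0*Q)/2 = 6 + (½)*0 = 6 + 0 = 6)
(-1432 + q(46))/(w(-20) + j(-19, -54)) = (-1432 + (-5 + 46))/(6 - 19*(-54)) = (-1432 + 41)/(6 + 1026) = -1391/1032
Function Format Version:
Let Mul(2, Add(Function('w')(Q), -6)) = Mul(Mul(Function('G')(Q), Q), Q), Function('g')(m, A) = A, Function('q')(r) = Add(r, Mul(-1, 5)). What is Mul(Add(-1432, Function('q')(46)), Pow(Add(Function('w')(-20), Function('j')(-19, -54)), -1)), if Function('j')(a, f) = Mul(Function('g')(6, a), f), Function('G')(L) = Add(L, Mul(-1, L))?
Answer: Rational(-1391, 1032) ≈ -1.3479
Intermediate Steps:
Function('q')(r) = Add(-5, r) (Function('q')(r) = Add(r, -5) = Add(-5, r))
Function('G')(L) = 0
Function('j')(a, f) = Mul(a, f)
Function('w')(Q) = 6 (Function('w')(Q) = Add(6, Mul(Rational(1, 2), Mul(Mul(0, Q), Q))) = Add(6, Mul(Rational(1, 2), Mul(0, Q))) = Add(6, Mul(Rational(1, 2), 0)) = Add(6, 0) = 6)
Mul(Add(-1432, Function('q')(46)), Pow(Add(Function('w')(-20), Function('j')(-19, -54)), -1)) = Mul(Add(-1432, Add(-5, 46)), Pow(Add(6, Mul(-19, -54)), -1)) = Mul(Add(-1432, 41), Pow(Add(6, 1026), -1)) = Mul(-1391, Pow(1032, -1)) = Mul(-1391, Rational(1, 1032)) = Rational(-1391, 1032)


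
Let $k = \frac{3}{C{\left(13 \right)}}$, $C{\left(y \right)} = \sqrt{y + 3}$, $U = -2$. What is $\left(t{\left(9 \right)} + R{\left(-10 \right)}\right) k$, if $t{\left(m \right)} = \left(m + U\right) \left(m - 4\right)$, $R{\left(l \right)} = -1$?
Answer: $\frac{51}{2} \approx 25.5$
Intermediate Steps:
$C{\left(y \right)} = \sqrt{3 + y}$
$k = \frac{3}{4}$ ($k = \frac{3}{\sqrt{3 + 13}} = \frac{3}{\sqrt{16}} = \frac{3}{4} \approx 0.75$)
$t{\left(m \right)} = \left(-4 + m\right) \left(-2 + m\right)$ ($t{\left(m \right)} = \left(m - 2\right) \left(m - 4\right) = \left(-2 + m\right) \left(-4 + m\right) = \left(-4 + m\right) \left(-2 + m\right)$)
$\left(t{\left(9 \right)} + R{\left(-10 \right)}\right) k = \left(\left(8 + 9^{2} - 54\right) - 1\right) \frac{3}{4} = \left(\left(8 + 81 - 54\right) - 1\right) \frac{3}{4} = \left(35 - 1\right) \frac{3}{4} = 34 \cdot \frac{3}{4} = \frac{51}{2}$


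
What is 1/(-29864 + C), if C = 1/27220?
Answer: -27220/812898079 ≈ -3.3485e-5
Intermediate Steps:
C = 1/27220 ≈ 3.6738e-5
1/(-29864 + C) = 1/(-29864 + 1/27220) = 1/(-812898079/27220) = -27220/812898079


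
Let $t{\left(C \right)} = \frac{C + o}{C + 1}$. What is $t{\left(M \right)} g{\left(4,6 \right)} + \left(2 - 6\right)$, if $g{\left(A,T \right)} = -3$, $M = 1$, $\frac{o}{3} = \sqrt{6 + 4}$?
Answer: $- \frac{11}{2} - \frac{9 \sqrt{10}}{2} \approx -19.73$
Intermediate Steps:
$o = 3 \sqrt{10}$ ($o = 3 \sqrt{6 + 4} = 3 \sqrt{10} \approx 9.4868$)
$t{\left(C \right)} = \frac{C + 3 \sqrt{10}}{1 + C}$ ($t{\left(C \right)} = \frac{C + 3 \sqrt{10}}{C + 1} = \frac{C + 3 \sqrt{10}}{1 + C}$)
$t{\left(M \right)} g{\left(4,6 \right)} + \left(2 - 6\right) = \frac{1 + 3 \sqrt{10}}{1 + 1} \left(-3\right) + \left(2 - 6\right) = \frac{1 + 3 \sqrt{10}}{2} \left(-3\right) + \left(2 - 6\right) = \frac{1 + 3 \sqrt{10}}{2} \left(-3\right) - 4 = \left(\frac{1}{2} + \frac{3 \sqrt{10}}{2}\right) \left(-3\right) - 4 = \left(- \frac{3}{2} - \frac{9 \sqrt{10}}{2}\right) - 4 = - \frac{11}{2} - \frac{9 \sqrt{10}}{2}$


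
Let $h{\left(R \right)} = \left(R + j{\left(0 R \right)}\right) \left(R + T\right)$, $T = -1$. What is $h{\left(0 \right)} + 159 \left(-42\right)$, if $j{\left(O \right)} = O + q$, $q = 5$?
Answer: $-6683$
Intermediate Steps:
$j{\left(O \right)} = 5 + O$ ($j{\left(O \right)} = O + 5 = 5 + O$)
$h{\left(R \right)} = \left(-1 + R\right) \left(5 + R\right)$ ($h{\left(R \right)} = \left(R + \left(5 + 0 R\right)\right) \left(R - 1\right) = \left(R + \left(5 + 0\right)\right) \left(-1 + R\right) = \left(R + 5\right) \left(-1 + R\right) = \left(5 + R\right) \left(-1 + R\right) = \left(-1 + R\right) \left(5 + R\right)$)
$h{\left(0 \right)} + 159 \left(-42\right) = \left(-5 + 0^{2} + 4 \cdot 0\right) + 159 \left(-42\right) = \left(-5 + 0 + 0\right) - 6678 = -5 - 6678 = -6683$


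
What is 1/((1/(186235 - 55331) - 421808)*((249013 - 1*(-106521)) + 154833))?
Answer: -130904/28180605161886177 ≈ -4.6452e-12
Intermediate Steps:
1/((1/(186235 - 55331) - 421808)*((249013 - 1*(-106521)) + 154833)) = 1/((1/130904 - 421808)*((249013 + 106521) + 154833)) = 1/((1/130904 - 421808)*(355534 + 154833)) = 1/(-55216354431/130904*510367) = 1/(-28180605161886177/130904) = -130904/28180605161886177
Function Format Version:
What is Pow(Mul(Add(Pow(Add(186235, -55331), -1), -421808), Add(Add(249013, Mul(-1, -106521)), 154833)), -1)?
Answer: Rational(-130904, 28180605161886177) ≈ -4.6452e-12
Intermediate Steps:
Pow(Mul(Add(Pow(Add(186235, -55331), -1), -421808), Add(Add(249013, Mul(-1, -106521)), 154833)), -1) = Pow(Mul(Add(Pow(130904, -1), -421808), Add(Add(249013, 106521), 154833)), -1) = Pow(Mul(Add(Rational(1, 130904), -421808), Add(355534, 154833)), -1) = Pow(Mul(Rational(-55216354431, 130904), 510367), -1) = Pow(Rational(-28180605161886177, 130904), -1) = Rational(-130904, 28180605161886177)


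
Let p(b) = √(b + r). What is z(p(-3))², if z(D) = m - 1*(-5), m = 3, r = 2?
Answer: 64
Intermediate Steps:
p(b) = √(2 + b) (p(b) = √(b + 2) = √(2 + b))
z(D) = 8 (z(D) = 3 - 1*(-5) = 3 + 5 = 8)
z(p(-3))² = 8² = 64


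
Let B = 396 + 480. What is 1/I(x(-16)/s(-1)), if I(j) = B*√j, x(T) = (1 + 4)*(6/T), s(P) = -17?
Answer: √510/6570 ≈ 0.0034373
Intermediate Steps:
B = 876
x(T) = 30/T (x(T) = 5*(6/T) = 30/T)
I(j) = 876*√j
1/I(x(-16)/s(-1)) = 1/(876*√((30/(-16))/(-17))) = 1/(876*√((30*(-1/16))*(-1/17))) = 1/(876*√(-15/8*(-1/17))) = 1/(876*√(15/136)) = 1/(876*(√510/68)) = 1/(219*√510/17) = √510/6570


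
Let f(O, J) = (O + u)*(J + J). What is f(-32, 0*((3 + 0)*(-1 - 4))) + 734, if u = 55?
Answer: 734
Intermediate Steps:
f(O, J) = 2*J*(55 + O) (f(O, J) = (O + 55)*(J + J) = (55 + O)*(2*J) = 2*J*(55 + O))
f(-32, 0*((3 + 0)*(-1 - 4))) + 734 = 2*(0*((3 + 0)*(-1 - 4)))*(55 - 32) + 734 = 2*(0*(3*(-5)))*23 + 734 = 2*(0*(-15))*23 + 734 = 2*0*23 + 734 = 0 + 734 = 734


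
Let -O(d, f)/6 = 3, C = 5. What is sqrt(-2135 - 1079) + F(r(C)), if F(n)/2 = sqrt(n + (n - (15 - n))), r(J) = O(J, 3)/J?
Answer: I*(sqrt(3214) + 2*sqrt(645)/5) ≈ 66.851*I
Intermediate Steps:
O(d, f) = -18 (O(d, f) = -6*3 = -18)
r(J) = -18/J
F(n) = 2*sqrt(-15 + 3*n) (F(n) = 2*sqrt(n + (n - (15 - n))) = 2*sqrt(n + (n + (-15 + n))) = 2*sqrt(n + (-15 + 2*n)) = 2*sqrt(-15 + 3*n))
sqrt(-2135 - 1079) + F(r(C)) = sqrt(-2135 - 1079) + 2*sqrt(-15 + 3*(-18/5)) = sqrt(-3214) + 2*sqrt(-15 + 3*(-18*1/5)) = I*sqrt(3214) + 2*sqrt(-15 + 3*(-18/5)) = I*sqrt(3214) + 2*sqrt(-15 - 54/5) = I*sqrt(3214) + 2*sqrt(-129/5) = I*sqrt(3214) + 2*(I*sqrt(645)/5) = I*sqrt(3214) + 2*I*sqrt(645)/5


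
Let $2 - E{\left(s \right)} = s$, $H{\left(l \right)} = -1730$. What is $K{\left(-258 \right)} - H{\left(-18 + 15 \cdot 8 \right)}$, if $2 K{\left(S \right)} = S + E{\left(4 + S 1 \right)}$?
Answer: $1729$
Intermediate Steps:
$E{\left(s \right)} = 2 - s$
$K{\left(S \right)} = -1$ ($K{\left(S \right)} = \frac{S - \left(2 + S 1\right)}{2} = \frac{S - \left(2 + S\right)}{2} = \frac{1}{2} \left(-2\right) = -1$)
$K{\left(-258 \right)} - H{\left(-18 + 15 \cdot 8 \right)} = -1 - -1730 = -1 + 1730 = 1729$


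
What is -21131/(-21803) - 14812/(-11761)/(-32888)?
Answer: 2043264606893/2108327032426 ≈ 0.96914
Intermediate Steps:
-21131/(-21803) - 14812/(-11761)/(-32888) = -21131*(-1/21803) - 14812*(-1/11761)*(-1/32888) = 21131/21803 + (14812/11761)*(-1/32888) = 21131/21803 - 3703/96698942 = 2043264606893/2108327032426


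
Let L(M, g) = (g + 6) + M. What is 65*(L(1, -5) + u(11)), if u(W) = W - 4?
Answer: 585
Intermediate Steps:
L(M, g) = 6 + M + g (L(M, g) = (6 + g) + M = 6 + M + g)
u(W) = -4 + W
65*(L(1, -5) + u(11)) = 65*((6 + 1 - 5) + (-4 + 11)) = 65*(2 + 7) = 65*9 = 585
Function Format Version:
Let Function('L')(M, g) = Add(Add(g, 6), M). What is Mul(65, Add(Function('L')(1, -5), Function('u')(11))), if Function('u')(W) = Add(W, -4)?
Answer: 585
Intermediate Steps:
Function('L')(M, g) = Add(6, M, g) (Function('L')(M, g) = Add(Add(6, g), M) = Add(6, M, g))
Function('u')(W) = Add(-4, W)
Mul(65, Add(Function('L')(1, -5), Function('u')(11))) = Mul(65, Add(Add(6, 1, -5), Add(-4, 11))) = Mul(65, Add(2, 7)) = Mul(65, 9) = 585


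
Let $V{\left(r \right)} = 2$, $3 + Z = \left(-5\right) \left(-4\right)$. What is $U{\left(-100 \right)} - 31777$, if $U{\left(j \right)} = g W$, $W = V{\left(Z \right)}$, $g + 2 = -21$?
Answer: $-31823$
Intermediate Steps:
$g = -23$ ($g = -2 - 21 = -23$)
$Z = 17$ ($Z = -3 - -20 = -3 + 20 = 17$)
$W = 2$
$U{\left(j \right)} = -46$ ($U{\left(j \right)} = \left(-23\right) 2 = -46$)
$U{\left(-100 \right)} - 31777 = -46 - 31777 = -31823$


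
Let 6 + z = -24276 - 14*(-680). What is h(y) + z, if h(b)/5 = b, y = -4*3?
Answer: -14822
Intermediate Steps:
y = -12
z = -14762 (z = -6 + (-24276 - 14*(-680)) = -6 + (-24276 + 9520) = -6 - 14756 = -14762)
h(b) = 5*b
h(y) + z = 5*(-12) - 14762 = -60 - 14762 = -14822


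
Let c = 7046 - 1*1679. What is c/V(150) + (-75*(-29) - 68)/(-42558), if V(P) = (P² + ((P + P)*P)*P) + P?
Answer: -1170130397/24019203225 ≈ -0.048716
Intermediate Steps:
c = 5367 (c = 7046 - 1679 = 5367)
V(P) = P + P² + 2*P³ (V(P) = (P² + ((2*P)*P)*P) + P = (P² + (2*P²)*P) + P = (P² + 2*P³) + P = P + P² + 2*P³)
c/V(150) + (-75*(-29) - 68)/(-42558) = 5367/((150*(1 + 150 + 2*150²))) + (-75*(-29) - 68)/(-42558) = 5367/((150*(1 + 150 + 2*22500))) + (2175 - 68)*(-1/42558) = 5367/((150*(1 + 150 + 45000))) + 2107*(-1/42558) = 5367/((150*45151)) - 2107/42558 = 5367/6772650 - 2107/42558 = 5367*(1/6772650) - 2107/42558 = 1789/2257550 - 2107/42558 = -1170130397/24019203225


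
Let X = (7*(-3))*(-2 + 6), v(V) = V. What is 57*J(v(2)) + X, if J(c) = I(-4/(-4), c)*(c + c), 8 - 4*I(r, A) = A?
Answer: 258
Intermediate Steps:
I(r, A) = 2 - A/4
X = -84 (X = -21*4 = -84)
J(c) = 2*c*(2 - c/4) (J(c) = (2 - c/4)*(c + c) = (2 - c/4)*(2*c) = 2*c*(2 - c/4))
57*J(v(2)) + X = 57*((1/2)*2*(8 - 1*2)) - 84 = 57*((1/2)*2*(8 - 2)) - 84 = 57*((1/2)*2*6) - 84 = 57*6 - 84 = 342 - 84 = 258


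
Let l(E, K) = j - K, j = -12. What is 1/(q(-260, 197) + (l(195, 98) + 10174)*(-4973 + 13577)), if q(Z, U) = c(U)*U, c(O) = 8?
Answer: 1/86592232 ≈ 1.1548e-8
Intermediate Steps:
l(E, K) = -12 - K
q(Z, U) = 8*U
1/(q(-260, 197) + (l(195, 98) + 10174)*(-4973 + 13577)) = 1/(8*197 + ((-12 - 1*98) + 10174)*(-4973 + 13577)) = 1/(1576 + ((-12 - 98) + 10174)*8604) = 1/(1576 + (-110 + 10174)*8604) = 1/(1576 + 10064*8604) = 1/(1576 + 86590656) = 1/86592232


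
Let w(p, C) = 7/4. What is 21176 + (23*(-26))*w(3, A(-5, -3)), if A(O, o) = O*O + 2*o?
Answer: 40259/2 ≈ 20130.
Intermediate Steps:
A(O, o) = O² + 2*o
w(p, C) = 7/4 (w(p, C) = 7*(¼) = 7/4)
21176 + (23*(-26))*w(3, A(-5, -3)) = 21176 + (23*(-26))*(7/4) = 21176 - 598*7/4 = 21176 - 2093/2 = 40259/2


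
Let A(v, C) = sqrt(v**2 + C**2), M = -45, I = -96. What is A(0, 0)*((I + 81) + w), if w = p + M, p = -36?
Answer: 0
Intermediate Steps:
w = -81 (w = -36 - 45 = -81)
A(v, C) = sqrt(C**2 + v**2)
A(0, 0)*((I + 81) + w) = sqrt(0**2 + 0**2)*((-96 + 81) - 81) = sqrt(0 + 0)*(-15 - 81) = sqrt(0)*(-96) = 0*(-96) = 0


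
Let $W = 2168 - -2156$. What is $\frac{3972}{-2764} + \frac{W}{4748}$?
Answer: $- \frac{431720}{820217} \approx -0.52635$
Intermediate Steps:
$W = 4324$ ($W = 2168 + 2156 = 4324$)
$\frac{3972}{-2764} + \frac{W}{4748} = \frac{3972}{-2764} + \frac{4324}{4748} = 3972 \left(- \frac{1}{2764}\right) + 4324 \cdot \frac{1}{4748} = - \frac{993}{691} + \frac{1081}{1187} = - \frac{431720}{820217}$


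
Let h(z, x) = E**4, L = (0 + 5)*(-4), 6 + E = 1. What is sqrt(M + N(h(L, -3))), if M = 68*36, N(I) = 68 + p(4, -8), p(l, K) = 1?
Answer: sqrt(2517) ≈ 50.170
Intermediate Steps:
E = -5 (E = -6 + 1 = -5)
L = -20 (L = 5*(-4) = -20)
h(z, x) = 625 (h(z, x) = (-5)**4 = 625)
N(I) = 69 (N(I) = 68 + 1 = 69)
M = 2448
sqrt(M + N(h(L, -3))) = sqrt(2448 + 69) = sqrt(2517)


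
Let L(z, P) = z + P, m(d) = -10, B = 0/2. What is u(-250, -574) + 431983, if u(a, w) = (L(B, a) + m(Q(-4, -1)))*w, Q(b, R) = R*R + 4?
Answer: 581223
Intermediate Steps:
Q(b, R) = 4 + R**2 (Q(b, R) = R**2 + 4 = 4 + R**2)
B = 0 (B = 0*(1/2) = 0)
L(z, P) = P + z
u(a, w) = w*(-10 + a) (u(a, w) = ((a + 0) - 10)*w = (a - 10)*w = (-10 + a)*w = w*(-10 + a))
u(-250, -574) + 431983 = -574*(-10 - 250) + 431983 = -574*(-260) + 431983 = 149240 + 431983 = 581223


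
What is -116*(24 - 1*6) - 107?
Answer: -2195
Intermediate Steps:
-116*(24 - 1*6) - 107 = -116*(24 - 6) - 107 = -116*18 - 107 = -2088 - 107 = -2195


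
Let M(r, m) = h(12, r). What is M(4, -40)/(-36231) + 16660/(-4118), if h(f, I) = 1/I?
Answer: -1207218979/298398516 ≈ -4.0457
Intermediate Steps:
M(r, m) = 1/r
M(4, -40)/(-36231) + 16660/(-4118) = 1/(4*(-36231)) + 16660/(-4118) = (¼)*(-1/36231) + 16660*(-1/4118) = -1/144924 - 8330/2059 = -1207218979/298398516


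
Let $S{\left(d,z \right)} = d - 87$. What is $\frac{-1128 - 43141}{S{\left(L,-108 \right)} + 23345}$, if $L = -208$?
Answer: $- \frac{44269}{23050} \approx -1.9206$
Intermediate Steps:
$S{\left(d,z \right)} = -87 + d$
$\frac{-1128 - 43141}{S{\left(L,-108 \right)} + 23345} = \frac{-1128 - 43141}{\left(-87 - 208\right) + 23345} = - \frac{44269}{-295 + 23345} = - \frac{44269}{23050}$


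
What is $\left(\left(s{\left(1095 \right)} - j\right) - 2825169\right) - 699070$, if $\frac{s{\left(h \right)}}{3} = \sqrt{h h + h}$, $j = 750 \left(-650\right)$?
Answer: $-3036739 + 6 \sqrt{300030} \approx -3.0335 \cdot 10^{6}$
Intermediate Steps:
$j = -487500$
$s{\left(h \right)} = 3 \sqrt{h + h^{2}}$ ($s{\left(h \right)} = 3 \sqrt{h h + h} = 3 \sqrt{h^{2} + h} = 3 \sqrt{h + h^{2}}$)
$\left(\left(s{\left(1095 \right)} - j\right) - 2825169\right) - 699070 = \left(\left(3 \sqrt{1095 \left(1 + 1095\right)} - -487500\right) - 2825169\right) - 699070 = \left(\left(3 \sqrt{1095 \cdot 1096} + 487500\right) - 2825169\right) - 699070 = \left(\left(3 \sqrt{1200120} + 487500\right) - 2825169\right) - 699070 = \left(\left(3 \cdot 2 \sqrt{300030} + 487500\right) - 2825169\right) - 699070 = \left(\left(6 \sqrt{300030} + 487500\right) - 2825169\right) - 699070 = \left(\left(487500 + 6 \sqrt{300030}\right) - 2825169\right) - 699070 = \left(-2337669 + 6 \sqrt{300030}\right) - 699070 = -3036739 + 6 \sqrt{300030}$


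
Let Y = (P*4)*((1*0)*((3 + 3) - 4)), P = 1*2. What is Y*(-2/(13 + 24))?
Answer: 0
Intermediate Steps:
P = 2
Y = 0 (Y = (2*4)*((1*0)*((3 + 3) - 4)) = 8*(0*(6 - 4)) = 8*(0*2) = 8*0 = 0)
Y*(-2/(13 + 24)) = 0*(-2/(13 + 24)) = 0*(-2/37) = 0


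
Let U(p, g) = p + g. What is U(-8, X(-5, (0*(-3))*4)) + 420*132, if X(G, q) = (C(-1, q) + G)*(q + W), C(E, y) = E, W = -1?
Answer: 55438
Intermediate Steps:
X(G, q) = (-1 + G)*(-1 + q) (X(G, q) = (-1 + G)*(q - 1) = (-1 + G)*(-1 + q))
U(p, g) = g + p
U(-8, X(-5, (0*(-3))*4)) + 420*132 = ((1 - 1*(-5) - 0*(-3)*4 - 5*0*(-3)*4) - 8) + 420*132 = ((1 + 5 - 0*4 - 0*4) - 8) + 55440 = ((1 + 5 - 1*0 - 5*0) - 8) + 55440 = ((1 + 5 + 0 + 0) - 8) + 55440 = (6 - 8) + 55440 = -2 + 55440 = 55438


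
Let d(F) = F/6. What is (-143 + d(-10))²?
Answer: 188356/9 ≈ 20928.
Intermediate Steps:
d(F) = F/6 (d(F) = F*(⅙) = F/6)
(-143 + d(-10))² = (-143 + (⅙)*(-10))² = (-143 - 5/3)² = (-434/3)² = 188356/9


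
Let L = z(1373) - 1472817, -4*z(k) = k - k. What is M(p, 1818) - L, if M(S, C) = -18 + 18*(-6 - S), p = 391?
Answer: 1465653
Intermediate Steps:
z(k) = 0 (z(k) = -(k - k)/4 = -1/4*0 = 0)
M(S, C) = -126 - 18*S (M(S, C) = -18 + (-108 - 18*S) = -126 - 18*S)
L = -1472817 (L = 0 - 1472817 = -1472817)
M(p, 1818) - L = (-126 - 18*391) - 1*(-1472817) = (-126 - 7038) + 1472817 = -7164 + 1472817 = 1465653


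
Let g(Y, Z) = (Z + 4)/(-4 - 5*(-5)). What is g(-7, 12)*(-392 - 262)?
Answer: -3488/7 ≈ -498.29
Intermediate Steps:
g(Y, Z) = 4/21 + Z/21 (g(Y, Z) = (4 + Z)/(-4 + 25) = (4 + Z)/21 = (4 + Z)*(1/21) = 4/21 + Z/21)
g(-7, 12)*(-392 - 262) = (4/21 + (1/21)*12)*(-392 - 262) = (4/21 + 4/7)*(-654) = (16/21)*(-654) = -3488/7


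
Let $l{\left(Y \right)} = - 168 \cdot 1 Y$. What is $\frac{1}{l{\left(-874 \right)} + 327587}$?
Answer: $\frac{1}{474419} \approx 2.1078 \cdot 10^{-6}$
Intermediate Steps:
$l{\left(Y \right)} = - 168 Y$
$\frac{1}{l{\left(-874 \right)} + 327587} = \frac{1}{\left(-168\right) \left(-874\right) + 327587} = \frac{1}{146832 + 327587} = \frac{1}{474419}$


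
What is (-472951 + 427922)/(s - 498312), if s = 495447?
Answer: 45029/2865 ≈ 15.717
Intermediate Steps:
(-472951 + 427922)/(s - 498312) = (-472951 + 427922)/(495447 - 498312) = -45029/(-2865) = -45029*(-1/2865) = 45029/2865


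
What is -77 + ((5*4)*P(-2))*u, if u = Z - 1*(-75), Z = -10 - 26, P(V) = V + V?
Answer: -3197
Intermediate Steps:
P(V) = 2*V
Z = -36
u = 39 (u = -36 - 1*(-75) = -36 + 75 = 39)
-77 + ((5*4)*P(-2))*u = -77 + ((5*4)*(2*(-2)))*39 = -77 + (20*(-4))*39 = -77 - 80*39 = -77 - 3120 = -3197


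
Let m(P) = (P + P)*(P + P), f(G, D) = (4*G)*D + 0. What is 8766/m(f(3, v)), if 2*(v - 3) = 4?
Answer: 487/800 ≈ 0.60875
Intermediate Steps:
v = 5 (v = 3 + (½)*4 = 3 + 2 = 5)
f(G, D) = 4*D*G (f(G, D) = 4*D*G + 0 = 4*D*G)
m(P) = 4*P² (m(P) = (2*P)*(2*P) = 4*P²)
8766/m(f(3, v)) = 8766/((4*(4*5*3)²)) = 8766/((4*60²)) = 8766/((4*3600)) = 8766/14400 = 8766*(1/14400) = 487/800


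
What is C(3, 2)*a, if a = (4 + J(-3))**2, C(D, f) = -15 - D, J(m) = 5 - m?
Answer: -2592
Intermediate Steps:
a = 144 (a = (4 + (5 - 1*(-3)))**2 = (4 + (5 + 3))**2 = (4 + 8)**2 = 12**2 = 144)
C(3, 2)*a = (-15 - 1*3)*144 = (-15 - 3)*144 = -18*144 = -2592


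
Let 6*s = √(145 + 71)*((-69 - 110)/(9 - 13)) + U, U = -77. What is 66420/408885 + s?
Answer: -2072375/163554 + 179*√6/4 ≈ 96.944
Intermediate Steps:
s = -77/6 + 179*√6/4 (s = (√(145 + 71)*((-69 - 110)/(9 - 13)) - 77)/6 = (√216*(-179/(-4)) - 77)/6 = ((6*√6)*(-179*(-¼)) - 77)/6 = ((6*√6)*(179/4) - 77)/6 = (537*√6/2 - 77)/6 = (-77 + 537*√6/2)/6 = -77/6 + 179*√6/4 ≈ 96.781)
66420/408885 + s = 66420/408885 + (-77/6 + 179*√6/4) = 66420*(1/408885) + (-77/6 + 179*√6/4) = 4428/27259 + (-77/6 + 179*√6/4) = -2072375/163554 + 179*√6/4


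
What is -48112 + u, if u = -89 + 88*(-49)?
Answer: -52513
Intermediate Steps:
u = -4401 (u = -89 - 4312 = -4401)
-48112 + u = -48112 - 4401 = -52513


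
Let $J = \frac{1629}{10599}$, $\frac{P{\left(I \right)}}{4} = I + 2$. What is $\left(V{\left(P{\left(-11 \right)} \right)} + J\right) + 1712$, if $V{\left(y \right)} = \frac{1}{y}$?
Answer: $\frac{217761871}{127188} \approx 1712.1$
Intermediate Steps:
$P{\left(I \right)} = 8 + 4 I$ ($P{\left(I \right)} = 4 \left(I + 2\right) = 4 \left(2 + I\right) = 8 + 4 I$)
$J = \frac{543}{3533}$ ($J = 1629 \cdot \frac{1}{10599} = \frac{543}{3533} \approx 0.15369$)
$\left(V{\left(P{\left(-11 \right)} \right)} + J\right) + 1712 = \left(\frac{1}{8 + 4 \left(-11\right)} + \frac{543}{3533}\right) + 1712 = \left(\frac{1}{8 - 44} + \frac{543}{3533}\right) + 1712 = \left(\frac{1}{-36} + \frac{543}{3533}\right) + 1712 = \left(- \frac{1}{36} + \frac{543}{3533}\right) + 1712 = \frac{16015}{127188} + 1712 = \frac{217761871}{127188}$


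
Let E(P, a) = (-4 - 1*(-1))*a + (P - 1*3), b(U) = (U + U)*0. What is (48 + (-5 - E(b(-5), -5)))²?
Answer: 961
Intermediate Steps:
b(U) = 0 (b(U) = (2*U)*0 = 0)
E(P, a) = -3 + P - 3*a (E(P, a) = (-4 + 1)*a + (P - 3) = -3*a + (-3 + P) = -3 + P - 3*a)
(48 + (-5 - E(b(-5), -5)))² = (48 + (-5 - (-3 + 0 - 3*(-5))))² = (48 + (-5 - (-3 + 0 + 15)))² = (48 + (-5 - 1*12))² = (48 + (-5 - 12))² = (48 - 17)² = 31² = 961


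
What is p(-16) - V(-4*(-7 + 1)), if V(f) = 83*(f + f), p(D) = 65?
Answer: -3919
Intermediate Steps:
V(f) = 166*f (V(f) = 83*(2*f) = 166*f)
p(-16) - V(-4*(-7 + 1)) = 65 - 166*(-4*(-7 + 1)) = 65 - 166*(-4*(-6)) = 65 - 166*24 = 65 - 1*3984 = 65 - 3984 = -3919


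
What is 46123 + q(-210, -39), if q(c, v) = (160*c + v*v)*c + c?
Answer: 6782503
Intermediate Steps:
q(c, v) = c + c*(v**2 + 160*c) (q(c, v) = (160*c + v**2)*c + c = (v**2 + 160*c)*c + c = c*(v**2 + 160*c) + c = c + c*(v**2 + 160*c))
46123 + q(-210, -39) = 46123 - 210*(1 + (-39)**2 + 160*(-210)) = 46123 - 210*(1 + 1521 - 33600) = 46123 - 210*(-32078) = 46123 + 6736380 = 6782503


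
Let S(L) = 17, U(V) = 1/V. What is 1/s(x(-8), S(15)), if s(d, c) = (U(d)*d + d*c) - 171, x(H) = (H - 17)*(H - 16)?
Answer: 1/10030 ≈ 9.9701e-5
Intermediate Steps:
x(H) = (-17 + H)*(-16 + H)
s(d, c) = -170 + c*d (s(d, c) = (d/d + d*c) - 171 = (1 + c*d) - 171 = -170 + c*d)
1/s(x(-8), S(15)) = 1/(-170 + 17*(272 + (-8)² - 33*(-8))) = 1/(-170 + 17*(272 + 64 + 264)) = 1/(-170 + 17*600) = 1/(-170 + 10200) = 1/10030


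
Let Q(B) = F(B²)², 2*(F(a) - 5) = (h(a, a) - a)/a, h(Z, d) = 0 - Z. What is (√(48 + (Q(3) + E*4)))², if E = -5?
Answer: 44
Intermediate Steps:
h(Z, d) = -Z
F(a) = 4 (F(a) = 5 + ((-a - a)/a)/2 = 5 + ((-2*a)/a)/2 = 5 + (½)*(-2) = 5 - 1 = 4)
Q(B) = 16 (Q(B) = 4² = 16)
(√(48 + (Q(3) + E*4)))² = (√(48 + (16 - 5*4)))² = (√(48 + (16 - 20)))² = (√(48 - 4))² = (√44)² = (2*√11)² = 44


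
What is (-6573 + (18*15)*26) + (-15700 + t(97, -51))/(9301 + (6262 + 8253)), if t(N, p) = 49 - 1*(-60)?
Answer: 10630161/23816 ≈ 446.35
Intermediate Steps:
t(N, p) = 109 (t(N, p) = 49 + 60 = 109)
(-6573 + (18*15)*26) + (-15700 + t(97, -51))/(9301 + (6262 + 8253)) = (-6573 + (18*15)*26) + (-15700 + 109)/(9301 + (6262 + 8253)) = (-6573 + 270*26) - 15591/(9301 + 14515) = (-6573 + 7020) - 15591/23816 = 447 - 15591*1/23816 = 447 - 15591/23816 = 10630161/23816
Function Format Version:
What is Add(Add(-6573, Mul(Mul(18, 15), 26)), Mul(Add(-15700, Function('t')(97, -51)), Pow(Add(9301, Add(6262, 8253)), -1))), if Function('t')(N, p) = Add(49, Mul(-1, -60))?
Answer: Rational(10630161, 23816) ≈ 446.35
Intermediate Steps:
Function('t')(N, p) = 109 (Function('t')(N, p) = Add(49, 60) = 109)
Add(Add(-6573, Mul(Mul(18, 15), 26)), Mul(Add(-15700, Function('t')(97, -51)), Pow(Add(9301, Add(6262, 8253)), -1))) = Add(Add(-6573, Mul(Mul(18, 15), 26)), Mul(Add(-15700, 109), Pow(Add(9301, Add(6262, 8253)), -1))) = Add(Add(-6573, Mul(270, 26)), Mul(-15591, Pow(Add(9301, 14515), -1))) = Add(Add(-6573, 7020), Mul(-15591, Pow(23816, -1))) = Add(447, Mul(-15591, Rational(1, 23816))) = Add(447, Rational(-15591, 23816)) = Rational(10630161, 23816)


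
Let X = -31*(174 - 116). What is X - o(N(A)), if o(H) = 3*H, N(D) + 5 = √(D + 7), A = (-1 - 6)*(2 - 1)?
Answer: -1783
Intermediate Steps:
A = -7 (A = -7*1 = -7)
N(D) = -5 + √(7 + D) (N(D) = -5 + √(D + 7) = -5 + √(7 + D))
X = -1798 (X = -31*58 = -1798)
X - o(N(A)) = -1798 - 3*(-5 + √(7 - 7)) = -1798 - 3*(-5 + √0) = -1798 - 3*(-5 + 0) = -1798 - 3*(-5) = -1798 - 1*(-15) = -1798 + 15 = -1783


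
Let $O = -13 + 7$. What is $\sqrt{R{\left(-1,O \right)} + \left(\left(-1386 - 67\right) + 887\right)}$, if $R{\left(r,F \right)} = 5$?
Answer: $i \sqrt{561} \approx 23.685 i$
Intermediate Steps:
$O = -6$
$\sqrt{R{\left(-1,O \right)} + \left(\left(-1386 - 67\right) + 887\right)} = \sqrt{5 + \left(\left(-1386 - 67\right) + 887\right)} = \sqrt{5 + \left(-1453 + 887\right)} = \sqrt{5 - 566} = \sqrt{-561} = i \sqrt{561}$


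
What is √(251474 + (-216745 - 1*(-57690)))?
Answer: √92419 ≈ 304.00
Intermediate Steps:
√(251474 + (-216745 - 1*(-57690))) = √(251474 + (-216745 + 57690)) = √(251474 - 159055) = √92419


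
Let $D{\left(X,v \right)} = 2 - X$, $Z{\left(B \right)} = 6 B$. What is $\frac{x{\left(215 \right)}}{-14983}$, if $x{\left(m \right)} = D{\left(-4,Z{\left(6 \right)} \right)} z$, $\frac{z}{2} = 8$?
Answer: $- \frac{96}{14983} \approx -0.0064073$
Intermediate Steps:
$z = 16$ ($z = 2 \cdot 8 = 16$)
$x{\left(m \right)} = 96$ ($x{\left(m \right)} = \left(2 - -4\right) 16 = \left(2 + 4\right) 16 = 6 \cdot 16 = 96$)
$\frac{x{\left(215 \right)}}{-14983} = \frac{96}{-14983} = 96 \left(- \frac{1}{14983}\right) = - \frac{96}{14983}$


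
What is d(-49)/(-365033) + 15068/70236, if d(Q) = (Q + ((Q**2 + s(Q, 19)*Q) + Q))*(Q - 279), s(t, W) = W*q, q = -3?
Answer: 30724737103/6409614447 ≈ 4.7935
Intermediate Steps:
s(t, W) = -3*W (s(t, W) = W*(-3) = -3*W)
d(Q) = (-279 + Q)*(Q**2 - 55*Q) (d(Q) = (Q + ((Q**2 + (-3*19)*Q) + Q))*(Q - 279) = (Q + ((Q**2 - 57*Q) + Q))*(-279 + Q) = (Q + (Q**2 - 56*Q))*(-279 + Q) = (Q**2 - 55*Q)*(-279 + Q) = (-279 + Q)*(Q**2 - 55*Q))
d(-49)/(-365033) + 15068/70236 = -49*(15345 + (-49)**2 - 334*(-49))/(-365033) + 15068/70236 = -49*(15345 + 2401 + 16366)*(-1/365033) + 15068*(1/70236) = -49*34112*(-1/365033) + 3767/17559 = -1671488*(-1/365033) + 3767/17559 = 1671488/365033 + 3767/17559 = 30724737103/6409614447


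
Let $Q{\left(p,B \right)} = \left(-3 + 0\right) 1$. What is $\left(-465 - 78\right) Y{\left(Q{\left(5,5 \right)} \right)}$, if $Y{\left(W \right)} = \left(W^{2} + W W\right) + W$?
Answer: $-8145$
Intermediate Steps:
$Q{\left(p,B \right)} = -3$ ($Q{\left(p,B \right)} = \left(-3\right) 1 = -3$)
$Y{\left(W \right)} = W + 2 W^{2}$ ($Y{\left(W \right)} = \left(W^{2} + W^{2}\right) + W = 2 W^{2} + W = W + 2 W^{2}$)
$\left(-465 - 78\right) Y{\left(Q{\left(5,5 \right)} \right)} = \left(-465 - 78\right) \left(- 3 \left(1 + 2 \left(-3\right)\right)\right) = - 543 \left(- 3 \left(1 - 6\right)\right) = - 543 \left(\left(-3\right) \left(-5\right)\right) = \left(-543\right) 15 = -8145$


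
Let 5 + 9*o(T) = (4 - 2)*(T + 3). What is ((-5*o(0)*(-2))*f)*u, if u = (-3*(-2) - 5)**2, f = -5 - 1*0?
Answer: -50/9 ≈ -5.5556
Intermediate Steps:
f = -5 (f = -5 + 0 = -5)
o(T) = 1/9 + 2*T/9 (o(T) = -5/9 + ((4 - 2)*(T + 3))/9 = -5/9 + (2*(3 + T))/9 = -5/9 + (6 + 2*T)/9 = -5/9 + (2/3 + 2*T/9) = 1/9 + 2*T/9)
u = 1 (u = (6 - 5)**2 = 1**2 = 1)
((-5*o(0)*(-2))*f)*u = ((-5*(1/9 + (2/9)*0)*(-2))*(-5))*1 = ((-5*(1/9 + 0)*(-2))*(-5))*1 = ((-5*1/9*(-2))*(-5))*1 = (-5/9*(-2)*(-5))*1 = ((10/9)*(-5))*1 = -50/9*1 = -50/9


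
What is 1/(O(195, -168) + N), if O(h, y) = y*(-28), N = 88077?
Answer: 1/92781 ≈ 1.0778e-5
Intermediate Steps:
O(h, y) = -28*y
1/(O(195, -168) + N) = 1/(-28*(-168) + 88077) = 1/(4704 + 88077) = 1/92781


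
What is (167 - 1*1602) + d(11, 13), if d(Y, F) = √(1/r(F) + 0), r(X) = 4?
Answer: -2869/2 ≈ -1434.5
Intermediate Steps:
d(Y, F) = ½ (d(Y, F) = √(1/4 + 0) = √(¼ + 0) = √(¼) = ½)
(167 - 1*1602) + d(11, 13) = (167 - 1*1602) + ½ = (167 - 1602) + ½ = -1435 + ½ = -2869/2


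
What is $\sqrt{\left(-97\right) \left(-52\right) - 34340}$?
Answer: $4 i \sqrt{1831} \approx 171.16 i$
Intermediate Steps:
$\sqrt{\left(-97\right) \left(-52\right) - 34340} = \sqrt{5044 - 34340} = \sqrt{-29296} = 4 i \sqrt{1831}$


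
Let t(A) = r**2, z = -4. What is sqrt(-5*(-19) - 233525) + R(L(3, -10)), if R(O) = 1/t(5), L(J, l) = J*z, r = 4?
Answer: 1/16 + I*sqrt(233430) ≈ 0.0625 + 483.15*I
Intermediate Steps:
L(J, l) = -4*J (L(J, l) = J*(-4) = -4*J)
t(A) = 16 (t(A) = 4**2 = 16)
R(O) = 1/16
sqrt(-5*(-19) - 233525) + R(L(3, -10)) = sqrt(-5*(-19) - 233525) + 1/16 = sqrt(95 - 233525) + 1/16 = sqrt(-233430) + 1/16 = I*sqrt(233430) + 1/16 = 1/16 + I*sqrt(233430)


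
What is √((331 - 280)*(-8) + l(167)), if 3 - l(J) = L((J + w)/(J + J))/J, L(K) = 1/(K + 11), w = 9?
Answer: I*√60031202/385 ≈ 20.125*I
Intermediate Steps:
L(K) = 1/(11 + K)
l(J) = 3 - 1/(J*(11 + (9 + J)/(2*J))) (l(J) = 3 - 1/((11 + (J + 9)/(J + J))*J) = 3 - 1/((11 + (9 + J)/((2*J)))*J) = 3 - 1/((11 + (9 + J)*(1/(2*J)))*J) = 3 - 1/((11 + (9 + J)/(2*J))*J) = 3 - 1/(J*(11 + (9 + J)/(2*J))))
√((331 - 280)*(-8) + l(167)) = √((331 - 280)*(-8) + (25 + 69*167)/(9 + 23*167)) = √(51*(-8) + (25 + 11523)/(9 + 3841)) = √(-408 + 11548/3850) = √(-408 + (1/3850)*11548) = √(-408 + 5774/1925) = √(-779626/1925) = I*√60031202/385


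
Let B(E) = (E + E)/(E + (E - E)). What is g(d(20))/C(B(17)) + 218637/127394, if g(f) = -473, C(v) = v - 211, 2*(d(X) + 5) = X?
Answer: 9632045/2420486 ≈ 3.9794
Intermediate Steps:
d(X) = -5 + X/2
B(E) = 2 (B(E) = (2*E)/(E + 0) = (2*E)/E = 2)
C(v) = -211 + v
g(d(20))/C(B(17)) + 218637/127394 = -473/(-211 + 2) + 218637/127394 = -473/(-209) + 218637*(1/127394) = -473*(-1/209) + 218637/127394 = 43/19 + 218637/127394 = 9632045/2420486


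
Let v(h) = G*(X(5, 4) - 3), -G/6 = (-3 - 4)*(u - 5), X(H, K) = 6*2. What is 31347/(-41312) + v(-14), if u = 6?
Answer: 15584589/41312 ≈ 377.24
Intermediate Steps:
X(H, K) = 12
G = 42 (G = -6*(-3 - 4)*(6 - 5) = -(-42) = -6*(-7) = 42)
v(h) = 378 (v(h) = 42*(12 - 3) = 42*9 = 378)
31347/(-41312) + v(-14) = 31347/(-41312) + 378 = 31347*(-1/41312) + 378 = -31347/41312 + 378 = 15584589/41312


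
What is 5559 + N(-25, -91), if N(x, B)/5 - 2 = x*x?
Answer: 8694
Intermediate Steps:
N(x, B) = 10 + 5*x² (N(x, B) = 10 + 5*(x*x) = 10 + 5*x²)
5559 + N(-25, -91) = 5559 + (10 + 5*(-25)²) = 5559 + (10 + 5*625) = 5559 + (10 + 3125) = 5559 + 3135 = 8694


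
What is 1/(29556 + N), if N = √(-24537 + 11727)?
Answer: 4926/145594991 - I*√12810/873569946 ≈ 3.3834e-5 - 1.2956e-7*I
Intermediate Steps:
N = I*√12810 (N = √(-12810) = I*√12810 ≈ 113.18*I)
1/(29556 + N) = 1/(29556 + I*√12810)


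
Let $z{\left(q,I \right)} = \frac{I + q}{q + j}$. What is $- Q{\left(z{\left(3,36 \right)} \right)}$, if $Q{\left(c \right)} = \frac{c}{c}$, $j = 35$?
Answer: $-1$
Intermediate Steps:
$z{\left(q,I \right)} = \frac{I + q}{35 + q}$ ($z{\left(q,I \right)} = \frac{I + q}{q + 35} = \frac{I + q}{35 + q}$)
$Q{\left(c \right)} = 1$
$- Q{\left(z{\left(3,36 \right)} \right)} = \left(-1\right) 1 = -1$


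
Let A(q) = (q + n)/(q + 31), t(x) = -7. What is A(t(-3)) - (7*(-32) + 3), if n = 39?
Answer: 667/3 ≈ 222.33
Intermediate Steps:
A(q) = (39 + q)/(31 + q) (A(q) = (q + 39)/(q + 31) = (39 + q)/(31 + q))
A(t(-3)) - (7*(-32) + 3) = (39 - 7)/(31 - 7) - (7*(-32) + 3) = 32/24 - (-224 + 3) = (1/24)*32 - 1*(-221) = 4/3 + 221 = 667/3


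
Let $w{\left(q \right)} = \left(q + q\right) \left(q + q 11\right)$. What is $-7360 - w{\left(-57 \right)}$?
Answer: $-85336$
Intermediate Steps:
$w{\left(q \right)} = 24 q^{2}$ ($w{\left(q \right)} = 2 q \left(q + 11 q\right) = 2 q 12 q = 24 q^{2}$)
$-7360 - w{\left(-57 \right)} = -7360 - 24 \left(-57\right)^{2} = -7360 - 24 \cdot 3249 = -7360 - 77976 = -85336$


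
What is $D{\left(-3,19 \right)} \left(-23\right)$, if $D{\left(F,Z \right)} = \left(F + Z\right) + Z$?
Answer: $-805$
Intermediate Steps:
$D{\left(F,Z \right)} = F + 2 Z$
$D{\left(-3,19 \right)} \left(-23\right) = \left(-3 + 2 \cdot 19\right) \left(-23\right) = \left(-3 + 38\right) \left(-23\right) = 35 \left(-23\right) = -805$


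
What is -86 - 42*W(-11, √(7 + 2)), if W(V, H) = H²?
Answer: -464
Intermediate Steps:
-86 - 42*W(-11, √(7 + 2)) = -86 - 42*(√(7 + 2))² = -86 - 42*(√9)² = -86 - 42*3² = -86 - 42*9 = -86 - 378 = -464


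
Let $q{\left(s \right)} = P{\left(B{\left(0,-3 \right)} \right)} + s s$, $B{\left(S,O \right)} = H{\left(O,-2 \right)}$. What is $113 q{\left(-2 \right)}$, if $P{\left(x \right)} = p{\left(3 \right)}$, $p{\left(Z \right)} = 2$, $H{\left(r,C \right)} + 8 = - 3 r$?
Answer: $678$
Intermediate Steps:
$H{\left(r,C \right)} = -8 - 3 r$
$B{\left(S,O \right)} = -8 - 3 O$
$P{\left(x \right)} = 2$
$q{\left(s \right)} = 2 + s^{2}$ ($q{\left(s \right)} = 2 + s s = 2 + s^{2}$)
$113 q{\left(-2 \right)} = 113 \left(2 + \left(-2\right)^{2}\right) = 113 \left(2 + 4\right) = 113 \cdot 6 = 678$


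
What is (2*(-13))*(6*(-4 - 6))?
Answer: 1560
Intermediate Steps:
(2*(-13))*(6*(-4 - 6)) = -156*(-10) = -26*(-60) = 1560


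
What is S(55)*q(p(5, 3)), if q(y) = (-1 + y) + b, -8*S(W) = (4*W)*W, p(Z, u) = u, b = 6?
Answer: -12100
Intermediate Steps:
S(W) = -W²/2 (S(W) = -4*W*W/8 = -W²/2)
q(y) = 5 + y (q(y) = (-1 + y) + 6 = 5 + y)
S(55)*q(p(5, 3)) = (-½*55²)*(5 + 3) = -½*3025*8 = -3025/2*8 = -12100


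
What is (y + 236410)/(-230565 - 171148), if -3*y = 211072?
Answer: -498158/1205139 ≈ -0.41336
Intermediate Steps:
y = -211072/3 (y = -⅓*211072 = -211072/3 ≈ -70357.)
(y + 236410)/(-230565 - 171148) = (-211072/3 + 236410)/(-230565 - 171148) = (498158/3)/(-401713) = (498158/3)*(-1/401713) = -498158/1205139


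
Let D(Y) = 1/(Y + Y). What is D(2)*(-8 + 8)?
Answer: 0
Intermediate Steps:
D(Y) = 1/(2*Y)
D(2)*(-8 + 8) = ((½)/2)*(-8 + 8) = ((½)*(½))*0 = (¼)*0 = 0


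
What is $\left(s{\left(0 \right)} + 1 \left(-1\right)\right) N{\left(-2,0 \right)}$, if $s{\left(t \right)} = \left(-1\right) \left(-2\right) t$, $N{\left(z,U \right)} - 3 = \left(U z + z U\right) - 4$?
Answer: $1$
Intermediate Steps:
$N{\left(z,U \right)} = -1 + 2 U z$ ($N{\left(z,U \right)} = 3 - \left(4 - U z - z U\right) = 3 + \left(\left(U z + U z\right) - 4\right) = 3 + \left(2 U z - 4\right) = 3 + \left(-4 + 2 U z\right) = -1 + 2 U z$)
$s{\left(t \right)} = 2 t$
$\left(s{\left(0 \right)} + 1 \left(-1\right)\right) N{\left(-2,0 \right)} = \left(2 \cdot 0 + 1 \left(-1\right)\right) \left(-1 + 2 \cdot 0 \left(-2\right)\right) = \left(0 - 1\right) \left(-1 + 0\right) = \left(-1\right) \left(-1\right) = 1$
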